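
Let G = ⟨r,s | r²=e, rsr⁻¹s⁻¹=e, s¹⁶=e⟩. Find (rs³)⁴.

Compute successive powers of (rs³), reducing at each step:
  (rs³)²: (rs³) · r = s³;   (s³) · s³ = s⁶
  (rs³)³: (s⁶) · r = rs⁶;   (rs⁶) · s³ = rs⁹
  (rs³)⁴: (rs⁹) · r = s⁹;   (s⁹) · s³ = s¹²

Answer: s¹²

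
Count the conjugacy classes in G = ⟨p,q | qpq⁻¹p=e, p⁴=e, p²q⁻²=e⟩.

The conjugacy classes (representative and size) are:
  [e] (size 1), [p³] (size 2), [p²] (size 1), [q⁻¹] (size 2), [pq] (size 2).
Class equation: 1 + 2 + 1 + 2 + 2 = 8 = |G|. So G has 5 conjugacy classes.

Answer: 5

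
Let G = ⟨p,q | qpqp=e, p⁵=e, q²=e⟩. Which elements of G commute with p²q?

⟨p²q⟩ ⊆ C_G(p²q) since powers of p²q commute with p²q; so |C_G(p²q)| ≥ |⟨p²q⟩| = 2.
By orbit–stabilizer, |C_G(p²q)| = |G| / |conj. class of p²q| = 10 / 5 = 2.
The 2 elements commuting with p²q are {e, p²q}.

Answer: {e, p²q}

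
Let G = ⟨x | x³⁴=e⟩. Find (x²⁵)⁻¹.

The order of (x²⁵) is 34 (smallest k with (x²⁵)ᵏ = e), so (x²⁵)⁻¹ = (x²⁵)³³ = x⁹.
Check: (x²⁵) · (x⁹) → (x²⁵) · x⁹ = e, giving e as required.

Answer: x⁹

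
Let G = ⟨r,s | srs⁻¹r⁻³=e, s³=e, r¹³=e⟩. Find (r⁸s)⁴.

Compute successive powers of (r⁸s), reducing at each step:
  (r⁸s)²: (r⁸s) · r⁸ = r⁶s;   (r⁶s) · s = r⁶s²
  (r⁸s)³: (r⁶s²) · r⁸ = s²;   (s²) · s = e
  (r⁸s)⁴: e · r⁸ = r⁸;   (r⁸) · s = r⁸s

Answer: r⁸s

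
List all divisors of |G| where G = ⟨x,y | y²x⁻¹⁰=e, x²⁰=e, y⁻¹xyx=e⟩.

|G| = 40 = 2³ · 5. By Lagrange's theorem the order of any subgroup divides 40; the divisors of 40 are 1, 2, 4, 5, 8, 10, 20, 40.

Answer: 1, 2, 4, 5, 8, 10, 20, 40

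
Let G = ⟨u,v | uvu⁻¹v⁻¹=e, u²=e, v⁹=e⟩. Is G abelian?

Each pair of generators commutes: u·v = uv = v·u. Since the generators pairwise commute, every element of G commutes with every other, so G is abelian.

Answer: Yes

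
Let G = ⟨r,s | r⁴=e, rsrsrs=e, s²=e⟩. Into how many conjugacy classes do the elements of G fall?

The conjugacy classes (representative and size) are:
  [e] (size 1), [r³] (size 6), [r²sr²s] (size 3), [rsr³] (size 6), [sr³] (size 8).
Class equation: 1 + 6 + 3 + 6 + 8 = 24 = |G|. So G has 5 conjugacy classes.

Answer: 5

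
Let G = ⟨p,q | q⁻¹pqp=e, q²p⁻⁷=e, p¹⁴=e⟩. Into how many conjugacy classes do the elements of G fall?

The conjugacy classes (representative and size) are:
  [e] (size 1), [p¹³] (size 2), [p¹²] (size 2), [p¹¹] (size 2), [p⁴] (size 2), [p⁵] (size 2), [p⁸] (size 2), [p⁷] (size 1), [p⁵q⁻¹] (size 7), [p⁵q] (size 7).
Class equation: 1 + 2 + 2 + 2 + 2 + 2 + 2 + 1 + 7 + 7 = 28 = |G|. So G has 10 conjugacy classes.

Answer: 10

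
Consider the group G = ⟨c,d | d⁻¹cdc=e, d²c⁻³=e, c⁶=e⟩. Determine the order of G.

Enumerate words in the generators, reducing via the relations: the distinct elements are
  {c, d, e, cd, c², c³, c⁴, c⁵, c²d, d⁻¹, cd⁻¹, c²d⁻¹}.
No further products give new elements, so |G| = 12.

Answer: 12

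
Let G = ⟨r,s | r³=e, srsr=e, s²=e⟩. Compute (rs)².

Compute successive powers of (rs), reducing at each step:
  (rs)²: (rs) · r = s;   s · s = e

Answer: e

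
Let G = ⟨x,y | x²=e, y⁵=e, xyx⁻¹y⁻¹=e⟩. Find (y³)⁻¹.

The order of (y³) is 5 (smallest k with (y³)ᵏ = e), so (y³)⁻¹ = (y³)⁴ = y².
Check: (y³) · (y²) → (y³) · y² = e, giving e as required.

Answer: y²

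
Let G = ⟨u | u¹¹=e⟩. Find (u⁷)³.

Compute successive powers of (u⁷), reducing at each step:
  (u⁷)²: (u⁷) · u⁷ = u³
  (u⁷)³: (u³) · u⁷ = u¹⁰

Answer: u¹⁰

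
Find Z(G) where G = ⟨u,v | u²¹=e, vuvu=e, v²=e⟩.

An element z ∈ Z(G) iff z commutes with every generator.
For example e is central: e·u = u = u·e; e·v = v = v·e.
Whereas u ∉ Z(G) since u·v = uv ≠ u²⁰v = v·u.
Checking each of the 42 elements this way gives Z(G) = {e}, of order 1.

Answer: {e}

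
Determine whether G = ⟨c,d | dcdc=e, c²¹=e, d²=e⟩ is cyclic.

Every cyclic group is abelian. But c·d = cd while d·c = c²⁰d, so c·d ≠ d·c and G is not abelian. Hence G is not cyclic.

Answer: No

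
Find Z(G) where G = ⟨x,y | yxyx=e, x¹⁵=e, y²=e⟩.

An element z ∈ Z(G) iff z commutes with every generator.
For example e is central: e·x = x = x·e; e·y = y = y·e.
Whereas x ∉ Z(G) since x·y = xy ≠ x¹⁴y = y·x.
Checking each of the 30 elements this way gives Z(G) = {e}, of order 1.

Answer: {e}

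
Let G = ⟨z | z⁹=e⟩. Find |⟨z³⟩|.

|⟨z³⟩| equals the order of z³. Compute successive powers until reaching e:
  (z³)¹ = z³, (z³)² = z⁶, (z³)³ = e.
The smallest positive k with (z³)ᵏ = e is 3, so |⟨z³⟩| = 3.

Answer: 3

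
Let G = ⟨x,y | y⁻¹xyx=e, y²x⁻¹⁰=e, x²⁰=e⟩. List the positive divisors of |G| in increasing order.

|G| = 40 = 2³ · 5. By Lagrange's theorem the order of any subgroup divides 40; the divisors of 40 are 1, 2, 4, 5, 8, 10, 20, 40.

Answer: 1, 2, 4, 5, 8, 10, 20, 40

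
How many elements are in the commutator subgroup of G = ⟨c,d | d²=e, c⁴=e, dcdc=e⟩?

G' = [G, G] is generated by all commutators. The generator-pair commutators are: [c, d] = c².
The subgroup they normally generate is {e, c²}, of order 2.
Check: |G/G'| = 8/2 = 4 is the order of the abelianisation.

Answer: 2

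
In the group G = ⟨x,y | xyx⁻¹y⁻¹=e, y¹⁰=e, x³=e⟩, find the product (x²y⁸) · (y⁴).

Compute (x²y⁸) · (y⁴) by multiplying left to right and reducing via the relations at each step:
  (x²y⁸) · y⁴ = x²y²

Answer: x²y²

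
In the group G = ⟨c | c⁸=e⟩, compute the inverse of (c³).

The order of (c³) is 8 (smallest k with (c³)ᵏ = e), so (c³)⁻¹ = (c³)⁷ = c⁵.
Check: (c³) · (c⁵) → (c³) · c⁵ = e, giving e as required.

Answer: c⁵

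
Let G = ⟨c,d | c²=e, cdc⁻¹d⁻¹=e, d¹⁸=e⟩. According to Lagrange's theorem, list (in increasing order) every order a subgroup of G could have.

|G| = 36 = 2² · 3². By Lagrange's theorem the order of any subgroup divides 36; the divisors of 36 are 1, 2, 3, 4, 6, 9, 12, 18, 36.

Answer: 1, 2, 3, 4, 6, 9, 12, 18, 36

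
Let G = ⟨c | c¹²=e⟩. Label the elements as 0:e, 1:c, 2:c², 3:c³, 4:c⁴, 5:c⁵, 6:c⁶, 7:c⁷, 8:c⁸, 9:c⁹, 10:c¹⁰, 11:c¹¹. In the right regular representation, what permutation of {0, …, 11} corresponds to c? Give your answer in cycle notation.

(0 1 2 3 4 5 6 7 8 9 10 11)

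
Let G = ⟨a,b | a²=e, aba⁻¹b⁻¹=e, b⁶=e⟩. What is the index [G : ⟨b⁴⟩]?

First find ord(b⁴) by computing successive powers:
  (b⁴)¹ = b⁴, (b⁴)² = b², (b⁴)³ = e.
So |⟨b⁴⟩| = ord(b⁴) = 3. With |G| = 12, by Lagrange [G : ⟨b⁴⟩] = 12/3 = 4.

Answer: 4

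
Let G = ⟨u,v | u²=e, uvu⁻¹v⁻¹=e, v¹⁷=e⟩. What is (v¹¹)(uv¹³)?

Compute (v¹¹) · (uv¹³) by multiplying left to right and reducing via the relations at each step:
  (v¹¹) · u = uv¹¹
  (uv¹¹) · v¹³ = uv⁷

Answer: uv⁷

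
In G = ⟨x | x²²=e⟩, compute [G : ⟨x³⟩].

First find ord(x³) by computing successive powers:
  (x³)¹ = x³, (x³)² = x⁶, (x³)³ = x⁹, (x³)⁴ = x¹², (x³)⁵ = x¹⁵, (x³)⁶ = x¹⁸, (x³)⁷ = x²¹, (x³)⁸ = x², (x³)⁹ = x⁵, (x³)¹⁰ = x⁸, (x³)¹¹ = x¹¹, (x³)¹² = x¹⁴, (x³)¹³ = x¹⁷, (x³)¹⁴ = x²⁰, (x³)¹⁵ = x, (x³)¹⁶ = x⁴, (x³)¹⁷ = x⁷, (x³)¹⁸ = x¹⁰, (x³)¹⁹ = x¹³, (x³)²⁰ = x¹⁶, (x³)²¹ = x¹⁹, (x³)²² = e.
So |⟨x³⟩| = ord(x³) = 22. With |G| = 22, by Lagrange [G : ⟨x³⟩] = 22/22 = 1.

Answer: 1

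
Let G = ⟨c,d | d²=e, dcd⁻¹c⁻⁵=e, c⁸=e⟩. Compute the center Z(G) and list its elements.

An element z ∈ Z(G) iff z commutes with every generator.
For example c² is central: (c²)·c = c³ = c·(c²); (c²)·d = c²d = d·(c²).
Whereas c ∉ Z(G) since c·d = cd ≠ c⁵d = d·c.
Checking each of the 16 elements this way gives Z(G) = {e, c², c⁴, c⁶}, of order 4.

Answer: {e, c², c⁴, c⁶}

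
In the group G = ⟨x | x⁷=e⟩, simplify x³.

Compute successive powers of x, reducing at each step:
  x²: x · x = x²
  x³: (x²) · x = x³

Answer: x³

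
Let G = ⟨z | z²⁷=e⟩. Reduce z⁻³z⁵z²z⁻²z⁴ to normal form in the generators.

Multiply left to right, reducing at each step:
  (z²⁴) · z⁵ = z²
  (z²) · z² = z⁴
  (z⁴) · z⁻² = z²
  (z²) · z⁴ = z⁶

Answer: z⁶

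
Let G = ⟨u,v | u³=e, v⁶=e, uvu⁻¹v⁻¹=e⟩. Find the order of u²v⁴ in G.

Compute successive powers until reaching e:
  (u²v⁴)¹ = u²v⁴, (u²v⁴)² = uv², (u²v⁴)³ = e.
The smallest positive k with (u²v⁴)ᵏ = e is 3.

Answer: 3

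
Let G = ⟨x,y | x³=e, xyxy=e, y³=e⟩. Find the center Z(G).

An element z ∈ Z(G) iff z commutes with every generator.
For example e is central: e·x = x = x·e; e·y = y = y·e.
Whereas x ∉ Z(G) since x·y = xy ≠ x²y² = y·x.
Checking each of the 12 elements this way gives Z(G) = {e}, of order 1.

Answer: {e}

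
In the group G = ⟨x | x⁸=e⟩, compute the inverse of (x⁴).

The order of (x⁴) is 2 (smallest k with (x⁴)ᵏ = e), so (x⁴)⁻¹ = (x⁴)¹ = x⁴.
Check: (x⁴) · (x⁴) → (x⁴) · x⁴ = e, giving e as required.

Answer: x⁴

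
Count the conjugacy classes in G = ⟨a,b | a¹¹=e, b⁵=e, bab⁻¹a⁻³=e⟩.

The conjugacy classes (representative and size) are:
  [e] (size 1), [a³] (size 5), [a⁶] (size 5), [a⁷b] (size 11), [a⁹b²] (size 11), [a⁷b³] (size 11), [a⁷b⁴] (size 11).
Class equation: 1 + 5 + 5 + 11 + 11 + 11 + 11 = 55 = |G|. So G has 7 conjugacy classes.

Answer: 7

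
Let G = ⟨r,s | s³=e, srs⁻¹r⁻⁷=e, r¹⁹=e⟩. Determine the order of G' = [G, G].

G' = [G, G] is generated by all commutators. The generator-pair commutators are: [r, s] = r¹³.
The subgroup they normally generate is {e, r, r², r³, r⁴, r⁵, r⁶, r⁷, r⁸, r⁹, r¹⁰, r¹¹, r¹², r¹³, r¹⁴, r¹⁵, r¹⁶, r¹⁷, r¹⁸}, of order 19.
Check: |G/G'| = 57/19 = 3 is the order of the abelianisation.

Answer: 19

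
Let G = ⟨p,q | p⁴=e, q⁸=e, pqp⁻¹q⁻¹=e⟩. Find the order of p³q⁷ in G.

Compute successive powers until reaching e:
  (p³q⁷)¹ = p³q⁷, (p³q⁷)² = p²q⁶, (p³q⁷)³ = pq⁵, (p³q⁷)⁴ = q⁴, (p³q⁷)⁵ = p³q³, (p³q⁷)⁶ = p²q², (p³q⁷)⁷ = pq, (p³q⁷)⁸ = e.
The smallest positive k with (p³q⁷)ᵏ = e is 8.

Answer: 8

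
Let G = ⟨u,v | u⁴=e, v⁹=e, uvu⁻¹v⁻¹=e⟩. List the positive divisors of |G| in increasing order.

|G| = 36 = 2² · 3². By Lagrange's theorem the order of any subgroup divides 36; the divisors of 36 are 1, 2, 3, 4, 6, 9, 12, 18, 36.

Answer: 1, 2, 3, 4, 6, 9, 12, 18, 36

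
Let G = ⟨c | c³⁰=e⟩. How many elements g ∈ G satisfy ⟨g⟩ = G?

G is cyclic of order 30. An element generates G iff its order is 30, and a cyclic group of order 30 has exactly φ(30) = 8 such elements.

Answer: 8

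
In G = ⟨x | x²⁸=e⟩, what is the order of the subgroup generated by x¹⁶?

|⟨x¹⁶⟩| equals the order of x¹⁶. Compute successive powers until reaching e:
  (x¹⁶)¹ = x¹⁶, (x¹⁶)² = x⁴, (x¹⁶)³ = x²⁰, (x¹⁶)⁴ = x⁸, (x¹⁶)⁵ = x²⁴, (x¹⁶)⁶ = x¹², (x¹⁶)⁷ = e.
The smallest positive k with (x¹⁶)ᵏ = e is 7, so |⟨x¹⁶⟩| = 7.

Answer: 7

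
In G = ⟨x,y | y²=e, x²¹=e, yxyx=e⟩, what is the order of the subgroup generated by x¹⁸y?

|⟨x¹⁸y⟩| equals the order of x¹⁸y. Compute successive powers until reaching e:
  (x¹⁸y)¹ = x¹⁸y, (x¹⁸y)² = e.
The smallest positive k with (x¹⁸y)ᵏ = e is 2, so |⟨x¹⁸y⟩| = 2.

Answer: 2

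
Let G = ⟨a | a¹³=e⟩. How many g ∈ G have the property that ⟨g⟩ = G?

G is cyclic of order 13. An element generates G iff its order is 13, and a cyclic group of order 13 has exactly φ(13) = 12 such elements.

Answer: 12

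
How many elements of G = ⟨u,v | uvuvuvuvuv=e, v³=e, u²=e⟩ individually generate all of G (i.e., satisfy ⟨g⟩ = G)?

⟨g⟩ = G would require ord(g) = |G| = 60, but the maximum element order in G is 5 < 60. So G is not cyclic and no single element generates it: the count is 0.

Answer: 0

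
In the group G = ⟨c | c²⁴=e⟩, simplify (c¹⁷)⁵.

Compute successive powers of (c¹⁷), reducing at each step:
  (c¹⁷)²: (c¹⁷) · c¹⁷ = c¹⁰
  (c¹⁷)³: (c¹⁰) · c¹⁷ = c³
  (c¹⁷)⁴: (c³) · c¹⁷ = c²⁰
  (c¹⁷)⁵: (c²⁰) · c¹⁷ = c¹³

Answer: c¹³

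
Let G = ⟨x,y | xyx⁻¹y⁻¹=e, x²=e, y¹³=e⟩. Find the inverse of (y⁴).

The order of (y⁴) is 13 (smallest k with (y⁴)ᵏ = e), so (y⁴)⁻¹ = (y⁴)¹² = y⁹.
Check: (y⁴) · (y⁹) → (y⁴) · y⁹ = e, giving e as required.

Answer: y⁹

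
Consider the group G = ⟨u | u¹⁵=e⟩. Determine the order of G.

G is generated by a single element, so G is cyclic. The relator gives u¹⁵ = e and no smaller power is forced to be e, so the 15 powers {e, u, u², u³, u⁴, u⁵, u⁶, u⁷, u⁸, u⁹, u¹², u¹³, u¹¹, u¹⁰, u¹⁴} are distinct. Hence |G| = 15.

Answer: 15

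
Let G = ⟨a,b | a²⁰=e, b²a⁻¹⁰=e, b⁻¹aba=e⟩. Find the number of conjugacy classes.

The conjugacy classes (representative and size) are:
  [e] (size 1), [a] (size 2), [a²] (size 2), [a³] (size 2), [a⁴] (size 2), [a⁵] (size 2), [a¹⁴] (size 2), [a⁷] (size 2), [a⁸] (size 2), [a¹¹] (size 2), [a¹⁰] (size 1), [a²b⁻¹] (size 10), [a⁹b] (size 10).
Class equation: 1 + 2 + 2 + 2 + 2 + 2 + 2 + 2 + 2 + 2 + 1 + 10 + 10 = 40 = |G|. So G has 13 conjugacy classes.

Answer: 13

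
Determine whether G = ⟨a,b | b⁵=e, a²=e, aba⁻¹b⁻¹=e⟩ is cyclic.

|G| = 10. The element ab has order 10 (its powers give 10 distinct elements), so ⟨ab⟩ = G and G is cyclic.

Answer: Yes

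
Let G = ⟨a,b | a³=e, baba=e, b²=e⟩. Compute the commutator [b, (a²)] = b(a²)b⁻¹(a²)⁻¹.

[b, (a²)] = b·(a²)·b⁻¹·(a²)⁻¹.
  b · (a²) = ab
  (ab) · b = a
  a · a = a²

Answer: a²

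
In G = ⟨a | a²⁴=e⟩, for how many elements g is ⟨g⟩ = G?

G is cyclic of order 24. An element generates G iff its order is 24, and a cyclic group of order 24 has exactly φ(24) = 8 such elements.

Answer: 8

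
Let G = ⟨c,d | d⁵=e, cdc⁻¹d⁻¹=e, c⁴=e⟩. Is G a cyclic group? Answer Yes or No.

|G| = 20. The element cd has order 20 (its powers give 20 distinct elements), so ⟨cd⟩ = G and G is cyclic.

Answer: Yes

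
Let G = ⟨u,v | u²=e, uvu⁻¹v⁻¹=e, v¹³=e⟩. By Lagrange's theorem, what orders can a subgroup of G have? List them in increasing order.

|G| = 26 = 2 · 13. By Lagrange's theorem the order of any subgroup divides 26; the divisors of 26 are 1, 2, 13, 26.

Answer: 1, 2, 13, 26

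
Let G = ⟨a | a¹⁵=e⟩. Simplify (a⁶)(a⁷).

Compute (a⁶) · (a⁷) by multiplying left to right and reducing via the relations at each step:
  (a⁶) · a⁷ = a¹³

Answer: a¹³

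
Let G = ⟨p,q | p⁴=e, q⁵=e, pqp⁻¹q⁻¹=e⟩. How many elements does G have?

Enumerate words in the generators, reducing via the relations: the distinct elements are
  {e, p, q, pq, p², p³, q², q³, q⁴, pq², pq³, pq⁴, p²q, p³q, p²q², p²q³, p²q⁴, p³q², p³q³, p³q⁴}.
No further products give new elements, so |G| = 20.

Answer: 20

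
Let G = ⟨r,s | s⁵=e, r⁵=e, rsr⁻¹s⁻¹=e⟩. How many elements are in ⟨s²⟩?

|⟨s²⟩| equals the order of s². Compute successive powers until reaching e:
  (s²)¹ = s², (s²)² = s⁴, (s²)³ = s, (s²)⁴ = s³, (s²)⁵ = e.
The smallest positive k with (s²)ᵏ = e is 5, so |⟨s²⟩| = 5.

Answer: 5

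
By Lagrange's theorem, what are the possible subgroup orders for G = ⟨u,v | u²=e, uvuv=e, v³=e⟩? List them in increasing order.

|G| = 6 = 2 · 3. By Lagrange's theorem the order of any subgroup divides 6; the divisors of 6 are 1, 2, 3, 6.

Answer: 1, 2, 3, 6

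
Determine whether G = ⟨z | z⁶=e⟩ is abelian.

G has a single generator, so G is cyclic and hence abelian.

Answer: Yes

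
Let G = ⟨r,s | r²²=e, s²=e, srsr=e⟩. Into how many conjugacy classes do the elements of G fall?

The conjugacy classes (representative and size) are:
  [e] (size 1), [r] (size 2), [r²] (size 2), [r¹⁹] (size 2), [r⁴] (size 2), [r⁵] (size 2), [r⁶] (size 2), [r⁷] (size 2), [r⁸] (size 2), [r¹³] (size 2), [r¹⁰] (size 2), [r¹¹] (size 1), [r⁶s] (size 11), [rs] (size 11).
Class equation: 1 + 2 + 2 + 2 + 2 + 2 + 2 + 2 + 2 + 2 + 2 + 1 + 11 + 11 = 44 = |G|. So G has 14 conjugacy classes.

Answer: 14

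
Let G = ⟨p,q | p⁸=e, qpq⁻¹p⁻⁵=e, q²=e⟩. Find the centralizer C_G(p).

⟨p⟩ ⊆ C_G(p) since powers of p commute with p; so |C_G(p)| ≥ |⟨p⟩| = 8.
By orbit–stabilizer, |C_G(p)| = |G| / |conj. class of p| = 16 / 2 = 8.
The 8 elements commuting with p are {e, p, p², p³, p⁴, p⁵, p⁶, p⁷}.

Answer: {e, p, p², p³, p⁴, p⁵, p⁶, p⁷}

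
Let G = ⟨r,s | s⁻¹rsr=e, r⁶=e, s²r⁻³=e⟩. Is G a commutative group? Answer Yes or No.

r·s = rs but s·r = r²s⁻¹, so r·s ≠ s·r and G is not abelian.

Answer: No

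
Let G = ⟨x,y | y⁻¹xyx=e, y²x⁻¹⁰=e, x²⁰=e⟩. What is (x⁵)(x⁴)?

Compute (x⁵) · (x⁴) by multiplying left to right and reducing via the relations at each step:
  (x⁵) · x⁴ = x⁹

Answer: x⁹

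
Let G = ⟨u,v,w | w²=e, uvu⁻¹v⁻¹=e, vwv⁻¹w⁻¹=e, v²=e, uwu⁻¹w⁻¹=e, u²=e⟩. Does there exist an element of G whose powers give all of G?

|G| = 8, but the maximum element order in G is 2 < 8. No single element generates all of G, so G is not cyclic.

Answer: No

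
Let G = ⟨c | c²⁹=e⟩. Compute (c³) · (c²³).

Compute (c³) · (c²³) by multiplying left to right and reducing via the relations at each step:
  (c³) · c²³ = c²⁶

Answer: c²⁶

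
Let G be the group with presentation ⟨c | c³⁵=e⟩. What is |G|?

G is generated by a single element, so G is cyclic. The relator gives c³⁵ = e and no smaller power is forced to be e, so the 35 powers {c, e, c², c³, c⁴, c⁵, c⁶, c⁷, c⁸, c⁹, c²², c²³, c²¹, c²⁰, c²⁴, c²⁵, c²⁶, c²⁷, c²⁸, c²⁹, c³², c³³, c³¹, c³⁰, c³⁴, c¹², c¹³, c¹¹, c¹⁰, c¹⁴, c¹⁵, c¹⁶, c¹⁷, c¹⁸, c¹⁹} are distinct. Hence |G| = 35.

Answer: 35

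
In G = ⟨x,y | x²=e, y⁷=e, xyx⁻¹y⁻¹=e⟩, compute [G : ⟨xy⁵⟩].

First find ord(xy⁵) by computing successive powers:
  (xy⁵)¹ = xy⁵, (xy⁵)² = y³, (xy⁵)³ = xy, (xy⁵)⁴ = y⁶, (xy⁵)⁵ = xy⁴, (xy⁵)⁶ = y², (xy⁵)⁷ = x, (xy⁵)⁸ = y⁵, (xy⁵)⁹ = xy³, (xy⁵)¹⁰ = y, (xy⁵)¹¹ = xy⁶, (xy⁵)¹² = y⁴, (xy⁵)¹³ = xy², (xy⁵)¹⁴ = e.
So |⟨xy⁵⟩| = ord(xy⁵) = 14. With |G| = 14, by Lagrange [G : ⟨xy⁵⟩] = 14/14 = 1.

Answer: 1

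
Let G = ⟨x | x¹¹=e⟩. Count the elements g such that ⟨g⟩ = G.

G is cyclic of order 11. An element generates G iff its order is 11, and a cyclic group of order 11 has exactly φ(11) = 10 such elements.

Answer: 10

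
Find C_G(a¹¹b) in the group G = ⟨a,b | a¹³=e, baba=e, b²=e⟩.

⟨a¹¹b⟩ ⊆ C_G(a¹¹b) since powers of a¹¹b commute with a¹¹b; so |C_G(a¹¹b)| ≥ |⟨a¹¹b⟩| = 2.
By orbit–stabilizer, |C_G(a¹¹b)| = |G| / |conj. class of a¹¹b| = 26 / 13 = 2.
The 2 elements commuting with a¹¹b are {e, a¹¹b}.

Answer: {e, a¹¹b}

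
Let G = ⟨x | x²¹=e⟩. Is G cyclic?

|G| = 21. The element x has order 21 (its powers give 21 distinct elements), so ⟨x⟩ = G and G is cyclic.

Answer: Yes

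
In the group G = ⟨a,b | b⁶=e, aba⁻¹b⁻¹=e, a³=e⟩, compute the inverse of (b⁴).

The order of (b⁴) is 3 (smallest k with (b⁴)ᵏ = e), so (b⁴)⁻¹ = (b⁴)² = b².
Check: (b⁴) · (b²) → (b⁴) · b² = e, giving e as required.

Answer: b²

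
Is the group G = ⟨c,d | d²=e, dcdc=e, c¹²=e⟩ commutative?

c·d = cd but d·c = c¹¹d, so c·d ≠ d·c and G is not abelian.

Answer: No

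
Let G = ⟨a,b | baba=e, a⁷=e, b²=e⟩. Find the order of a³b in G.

Compute successive powers until reaching e:
  (a³b)¹ = a³b, (a³b)² = e.
The smallest positive k with (a³b)ᵏ = e is 2.

Answer: 2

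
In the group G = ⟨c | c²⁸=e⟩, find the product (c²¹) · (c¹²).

Compute (c²¹) · (c¹²) by multiplying left to right and reducing via the relations at each step:
  (c²¹) · c¹² = c⁵

Answer: c⁵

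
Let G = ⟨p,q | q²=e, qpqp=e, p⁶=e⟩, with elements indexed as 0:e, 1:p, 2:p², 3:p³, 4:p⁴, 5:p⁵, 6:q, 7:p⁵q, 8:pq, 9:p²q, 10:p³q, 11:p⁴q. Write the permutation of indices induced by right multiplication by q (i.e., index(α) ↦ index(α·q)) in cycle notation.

(0 6)(1 8)(2 9)(3 10)(4 11)(5 7)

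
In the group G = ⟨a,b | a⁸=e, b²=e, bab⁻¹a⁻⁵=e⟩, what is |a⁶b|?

Compute successive powers until reaching e:
  (a⁶b)¹ = a⁶b, (a⁶b)² = a⁴, (a⁶b)³ = a²b, (a⁶b)⁴ = e.
The smallest positive k with (a⁶b)ᵏ = e is 4.

Answer: 4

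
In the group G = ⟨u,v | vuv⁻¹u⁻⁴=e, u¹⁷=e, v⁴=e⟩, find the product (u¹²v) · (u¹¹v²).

Compute (u¹²v) · (u¹¹v²) by multiplying left to right and reducing via the relations at each step:
  (u¹²v) · u¹¹ = u⁵v
  (u⁵v) · v² = u⁵v³

Answer: u⁵v³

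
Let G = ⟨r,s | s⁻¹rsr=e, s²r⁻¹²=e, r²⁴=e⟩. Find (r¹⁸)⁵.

Compute successive powers of (r¹⁸), reducing at each step:
  (r¹⁸)²: (r¹⁸) · r¹⁸ = r¹²
  (r¹⁸)³: (r¹²) · r¹⁸ = r⁶
  (r¹⁸)⁴: (r⁶) · r¹⁸ = e
  (r¹⁸)⁵: e · r¹⁸ = r¹⁸

Answer: r¹⁸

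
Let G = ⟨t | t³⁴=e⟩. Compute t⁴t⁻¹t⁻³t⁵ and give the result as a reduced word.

Multiply left to right, reducing at each step:
  (t⁴) · t⁻¹ = t³
  (t³) · t⁻³ = e
  e · t⁵ = t⁵

Answer: t⁵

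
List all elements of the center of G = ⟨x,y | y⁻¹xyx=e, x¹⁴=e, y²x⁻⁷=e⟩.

An element z ∈ Z(G) iff z commutes with every generator.
For example x⁷ is central: (x⁷)·x = x⁸ = x·(x⁷); (x⁷)·y = y⁻¹ = y·(x⁷).
Whereas x ∉ Z(G) since x·y = xy ≠ x⁶y⁻¹ = y·x.
Checking each of the 28 elements this way gives Z(G) = {e, x⁷}, of order 2.

Answer: {e, x⁷}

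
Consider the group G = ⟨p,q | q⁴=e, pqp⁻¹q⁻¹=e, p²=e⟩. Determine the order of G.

Enumerate words in the generators, reducing via the relations: the distinct elements are
  {e, p, q, pq, q², q³, pq², pq³}.
No further products give new elements, so |G| = 8.

Answer: 8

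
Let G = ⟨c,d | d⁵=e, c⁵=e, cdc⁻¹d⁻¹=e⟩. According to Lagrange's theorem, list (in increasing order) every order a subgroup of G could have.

|G| = 25 = 5². By Lagrange's theorem the order of any subgroup divides 25; the divisors of 25 are 1, 5, 25.

Answer: 1, 5, 25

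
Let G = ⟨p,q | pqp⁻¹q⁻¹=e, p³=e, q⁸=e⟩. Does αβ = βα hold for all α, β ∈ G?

Each pair of generators commutes: p·q = pq = q·p. Since the generators pairwise commute, every element of G commutes with every other, so G is abelian.

Answer: Yes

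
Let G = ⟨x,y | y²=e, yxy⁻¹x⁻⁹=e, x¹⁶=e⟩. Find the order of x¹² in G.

Compute successive powers until reaching e:
  (x¹²)¹ = x¹², (x¹²)² = x⁸, (x¹²)³ = x⁴, (x¹²)⁴ = e.
The smallest positive k with (x¹²)ᵏ = e is 4.

Answer: 4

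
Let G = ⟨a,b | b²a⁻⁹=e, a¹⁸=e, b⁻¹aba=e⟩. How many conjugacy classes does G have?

The conjugacy classes (representative and size) are:
  [e] (size 1), [a¹⁷] (size 2), [a¹⁶] (size 2), [a³] (size 2), [a¹⁴] (size 2), [a¹³] (size 2), [a¹²] (size 2), [a¹¹] (size 2), [a¹⁰] (size 2), [a⁹] (size 1), [a⁸b] (size 9), [ab] (size 9).
Class equation: 1 + 2 + 2 + 2 + 2 + 2 + 2 + 2 + 2 + 1 + 9 + 9 = 36 = |G|. So G has 12 conjugacy classes.

Answer: 12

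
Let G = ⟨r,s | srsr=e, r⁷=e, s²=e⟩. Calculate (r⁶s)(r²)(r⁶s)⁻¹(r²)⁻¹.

[(r⁶s), (r²)] = (r⁶s)·(r²)·(r⁶s)⁻¹·(r²)⁻¹.
  (r⁶s) · (r²) = r⁴s
  (r⁴s) · (r⁶s) = r⁵
  (r⁵) · (r⁵) = r³

Answer: r³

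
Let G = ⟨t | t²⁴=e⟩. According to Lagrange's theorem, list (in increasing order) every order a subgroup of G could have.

|G| = 24 = 2³ · 3. By Lagrange's theorem the order of any subgroup divides 24; the divisors of 24 are 1, 2, 3, 4, 6, 8, 12, 24.

Answer: 1, 2, 3, 4, 6, 8, 12, 24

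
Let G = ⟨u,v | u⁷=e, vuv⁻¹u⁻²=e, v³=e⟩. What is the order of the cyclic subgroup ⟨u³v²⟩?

|⟨u³v²⟩| equals the order of u³v². Compute successive powers until reaching e:
  (u³v²)¹ = u³v², (u³v²)² = uv, (u³v²)³ = e.
The smallest positive k with (u³v²)ᵏ = e is 3, so |⟨u³v²⟩| = 3.

Answer: 3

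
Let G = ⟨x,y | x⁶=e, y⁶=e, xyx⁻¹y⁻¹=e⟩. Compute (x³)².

Compute successive powers of (x³), reducing at each step:
  (x³)²: (x³) · x³ = e

Answer: e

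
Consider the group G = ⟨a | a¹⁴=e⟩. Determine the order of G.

G is generated by a single element, so G is cyclic. The relator gives a¹⁴ = e and no smaller power is forced to be e, so the 14 powers {a, e, a², a³, a⁴, a⁵, a⁶, a⁷, a⁸, a⁹, a¹², a¹³, a¹¹, a¹⁰} are distinct. Hence |G| = 14.

Answer: 14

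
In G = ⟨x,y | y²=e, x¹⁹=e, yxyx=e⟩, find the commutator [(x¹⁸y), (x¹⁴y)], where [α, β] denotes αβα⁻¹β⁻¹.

[(x¹⁸y), (x¹⁴y)] = (x¹⁸y)·(x¹⁴y)·(x¹⁸y)⁻¹·(x¹⁴y)⁻¹.
  (x¹⁸y) · (x¹⁴y) = x⁴
  (x⁴) · (x¹⁸y) = x³y
  (x³y) · (x¹⁴y) = x⁸

Answer: x⁸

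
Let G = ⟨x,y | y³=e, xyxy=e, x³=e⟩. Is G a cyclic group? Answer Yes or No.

Every cyclic group is abelian. But x·y = xy while y·x = x²y², so x·y ≠ y·x and G is not abelian. Hence G is not cyclic.

Answer: No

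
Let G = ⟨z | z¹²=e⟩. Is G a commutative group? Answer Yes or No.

G has a single generator, so G is cyclic and hence abelian.

Answer: Yes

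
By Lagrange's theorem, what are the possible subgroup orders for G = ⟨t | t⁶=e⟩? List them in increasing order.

|G| = 6 = 2 · 3. By Lagrange's theorem the order of any subgroup divides 6; the divisors of 6 are 1, 2, 3, 6.

Answer: 1, 2, 3, 6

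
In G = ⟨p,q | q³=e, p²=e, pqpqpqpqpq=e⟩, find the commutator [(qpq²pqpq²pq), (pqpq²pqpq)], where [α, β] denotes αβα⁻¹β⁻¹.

[(qpq²pqpq²pq), (pqpq²pqpq)] = (qpq²pqpq²pq)·(pqpq²pqpq)·(qpq²pqpq²pq)⁻¹·(pqpq²pqpq)⁻¹.
  (qpq²pqpq²pq) · (pqpq²pqpq) = pq²pq²
  (pq²pq²) · (qpq²pqpq²pq) = q²pq²pqpq
  (q²pq²pqpq) · (pqpq²pqpq) = qp

Answer: qp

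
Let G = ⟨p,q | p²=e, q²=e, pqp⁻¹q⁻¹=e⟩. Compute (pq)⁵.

Compute successive powers of (pq), reducing at each step:
  (pq)²: (pq) · p = q;   q · q = e
  (pq)³: e · p = p;   p · q = pq
  (pq)⁴: (pq) · p = q;   q · q = e
  (pq)⁵: e · p = p;   p · q = pq

Answer: pq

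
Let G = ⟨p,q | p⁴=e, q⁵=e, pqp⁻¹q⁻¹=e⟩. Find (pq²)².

Compute successive powers of (pq²), reducing at each step:
  (pq²)²: (pq²) · p = p²q²;   (p²q²) · q² = p²q⁴

Answer: p²q⁴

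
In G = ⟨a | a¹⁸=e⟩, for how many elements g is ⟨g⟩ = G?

G is cyclic of order 18. An element generates G iff its order is 18, and a cyclic group of order 18 has exactly φ(18) = 6 such elements.

Answer: 6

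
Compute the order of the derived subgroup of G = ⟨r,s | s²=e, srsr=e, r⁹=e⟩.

G' = [G, G] is generated by all commutators. The generator-pair commutators are: [r, s] = r².
The subgroup they normally generate is {e, r, r², r³, r⁴, r⁵, r⁶, r⁷, r⁸}, of order 9.
Check: |G/G'| = 18/9 = 2 is the order of the abelianisation.

Answer: 9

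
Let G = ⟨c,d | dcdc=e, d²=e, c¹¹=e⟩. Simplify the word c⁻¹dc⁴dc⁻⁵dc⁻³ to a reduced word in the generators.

Multiply left to right, reducing at each step:
  (c¹⁰) · d = c¹⁰d
  (c¹⁰d) · c⁴ = c⁶d
  (c⁶d) · d = c⁶
  (c⁶) · c⁻⁵ = c
  c · d = cd
  (cd) · c⁻³ = c⁴d

Answer: c⁴d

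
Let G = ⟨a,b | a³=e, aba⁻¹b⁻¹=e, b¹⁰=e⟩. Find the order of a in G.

Compute successive powers until reaching e:
  a¹ = a, a² = a², a³ = e.
The smallest positive k with aᵏ = e is 3.

Answer: 3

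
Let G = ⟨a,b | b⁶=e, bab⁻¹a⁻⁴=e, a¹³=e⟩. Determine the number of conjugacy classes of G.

The conjugacy classes (representative and size) are:
  [e] (size 1), [a⁴] (size 6), [a¹¹] (size 6), [a⁷b] (size 13), [a⁸b²] (size 13), [a¹²b³] (size 13), [a⁵b⁴] (size 13), [a¹¹b⁵] (size 13).
Class equation: 1 + 6 + 6 + 13 + 13 + 13 + 13 + 13 = 78 = |G|. So G has 8 conjugacy classes.

Answer: 8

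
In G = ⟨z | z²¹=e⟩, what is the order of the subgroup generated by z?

|⟨z⟩| equals the order of z. Compute successive powers until reaching e:
  z¹ = z, z² = z², z³ = z³, z⁴ = z⁴, z⁵ = z⁵, z⁶ = z⁶, z⁷ = z⁷, z⁸ = z⁸, z⁹ = z⁹, z¹⁰ = z¹⁰, z¹¹ = z¹¹, z¹² = z¹², z¹³ = z¹³, z¹⁴ = z¹⁴, z¹⁵ = z¹⁵, z¹⁶ = z¹⁶, z¹⁷ = z¹⁷, z¹⁸ = z¹⁸, z¹⁹ = z¹⁹, z²⁰ = z²⁰, z²¹ = e.
The smallest positive k with zᵏ = e is 21, so |⟨z⟩| = 21.

Answer: 21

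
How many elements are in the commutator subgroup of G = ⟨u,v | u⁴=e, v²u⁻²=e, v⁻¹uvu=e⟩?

G' = [G, G] is generated by all commutators. The generator-pair commutators are: [u, v] = u².
The subgroup they normally generate is {e, u²}, of order 2.
Check: |G/G'| = 8/2 = 4 is the order of the abelianisation.

Answer: 2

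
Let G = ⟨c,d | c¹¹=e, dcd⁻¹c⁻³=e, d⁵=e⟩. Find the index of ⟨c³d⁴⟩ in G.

First find ord(c³d⁴) by computing successive powers:
  (c³d⁴)¹ = c³d⁴, (c³d⁴)² = c⁴d³, (c³d⁴)³ = c⁸d², (c³d⁴)⁴ = c²d, (c³d⁴)⁵ = e.
So |⟨c³d⁴⟩| = ord(c³d⁴) = 5. With |G| = 55, by Lagrange [G : ⟨c³d⁴⟩] = 55/5 = 11.

Answer: 11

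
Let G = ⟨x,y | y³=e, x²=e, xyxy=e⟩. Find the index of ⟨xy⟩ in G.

First find ord(xy) by computing successive powers:
  (xy)¹ = xy, (xy)² = e.
So |⟨xy⟩| = ord(xy) = 2. With |G| = 6, by Lagrange [G : ⟨xy⟩] = 6/2 = 3.

Answer: 3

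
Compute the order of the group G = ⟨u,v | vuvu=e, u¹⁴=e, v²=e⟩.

Enumerate words in the generators, reducing via the relations: the distinct elements are
  {e, u, v, uv, u², u³, u⁴, u⁵, u⁶, u⁷, u⁸, u⁹, u²v, u³v, u¹², u¹³, u¹¹, u¹⁰, u⁴v, u⁵v, u⁶v, u⁷v, u⁸v, u⁹v, u¹²v, u¹³v, u¹¹v, u¹⁰v}.
No further products give new elements, so |G| = 28.

Answer: 28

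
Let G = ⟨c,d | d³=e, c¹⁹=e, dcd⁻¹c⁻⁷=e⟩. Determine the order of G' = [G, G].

G' = [G, G] is generated by all commutators. The generator-pair commutators are: [c, d] = c¹³.
The subgroup they normally generate is {e, c, c², c³, c⁴, c⁵, c⁶, c⁷, c⁸, c⁹, c¹⁰, c¹¹, c¹², c¹³, c¹⁴, c¹⁵, c¹⁶, c¹⁷, c¹⁸}, of order 19.
Check: |G/G'| = 57/19 = 3 is the order of the abelianisation.

Answer: 19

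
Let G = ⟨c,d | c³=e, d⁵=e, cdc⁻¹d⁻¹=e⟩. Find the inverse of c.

The order of c is 3 (smallest k with cᵏ = e), so c⁻¹ = c² = c².
Check: c · (c²) → c · c² = e, giving e as required.

Answer: c²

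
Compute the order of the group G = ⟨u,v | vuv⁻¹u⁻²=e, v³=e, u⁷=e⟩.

Enumerate words in the generators, reducing via the relations: the distinct elements are
  {e, u, v, uv, u², u³, u⁴, u⁵, u⁶, v², uv², u²v, u³v, u⁴v, u⁵v, u⁶v, u²v², u³v², u⁴v², u⁵v², u⁶v²}.
No further products give new elements, so |G| = 21.

Answer: 21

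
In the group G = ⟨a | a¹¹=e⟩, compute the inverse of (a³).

The order of (a³) is 11 (smallest k with (a³)ᵏ = e), so (a³)⁻¹ = (a³)¹⁰ = a⁸.
Check: (a³) · (a⁸) → (a³) · a⁸ = e, giving e as required.

Answer: a⁸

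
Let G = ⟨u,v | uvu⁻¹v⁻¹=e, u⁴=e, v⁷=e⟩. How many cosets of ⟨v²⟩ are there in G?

First find ord(v²) by computing successive powers:
  (v²)¹ = v², (v²)² = v⁴, (v²)³ = v⁶, (v²)⁴ = v, (v²)⁵ = v³, (v²)⁶ = v⁵, (v²)⁷ = e.
So |⟨v²⟩| = ord(v²) = 7. With |G| = 28, by Lagrange [G : ⟨v²⟩] = 28/7 = 4.

Answer: 4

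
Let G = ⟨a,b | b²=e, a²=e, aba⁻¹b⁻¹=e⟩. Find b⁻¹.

The order of b is 2 (smallest k with bᵏ = e), so b⁻¹ = b¹ = b.
Check: b · b → b · b = e, giving e as required.

Answer: b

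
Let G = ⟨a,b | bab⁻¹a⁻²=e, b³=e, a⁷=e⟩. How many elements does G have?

Enumerate words in the generators, reducing via the relations: the distinct elements are
  {a, b, e, ab, a², a³, a⁴, a⁵, a⁶, b², ab², a²b, a³b, a⁴b, a⁵b, a⁶b, a²b², a³b², a⁴b², a⁵b², a⁶b²}.
No further products give new elements, so |G| = 21.

Answer: 21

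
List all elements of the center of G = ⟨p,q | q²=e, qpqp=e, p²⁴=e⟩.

An element z ∈ Z(G) iff z commutes with every generator.
For example p¹² is central: (p¹²)·p = p¹³ = p·(p¹²); (p¹²)·q = p¹²q = q·(p¹²).
Whereas p ∉ Z(G) since p·q = pq ≠ p²³q = q·p.
Checking each of the 48 elements this way gives Z(G) = {e, p¹²}, of order 2.

Answer: {e, p¹²}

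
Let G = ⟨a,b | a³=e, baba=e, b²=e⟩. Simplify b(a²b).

Compute b · (a²b) by multiplying left to right and reducing via the relations at each step:
  b · a² = ab
  (ab) · b = a

Answer: a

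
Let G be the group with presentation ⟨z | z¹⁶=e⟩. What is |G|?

G is generated by a single element, so G is cyclic. The relator gives z¹⁶ = e and no smaller power is forced to be e, so the 16 powers {e, z, z², z³, z⁴, z⁵, z⁶, z⁷, z⁸, z⁹, z¹², z¹³, z¹¹, z¹⁰, z¹⁴, z¹⁵} are distinct. Hence |G| = 16.

Answer: 16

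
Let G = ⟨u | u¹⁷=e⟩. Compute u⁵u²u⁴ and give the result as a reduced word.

Multiply left to right, reducing at each step:
  (u⁵) · u² = u⁷
  (u⁷) · u⁴ = u¹¹

Answer: u¹¹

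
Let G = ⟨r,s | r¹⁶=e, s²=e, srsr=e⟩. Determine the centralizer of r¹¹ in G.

⟨r¹¹⟩ ⊆ C_G(r¹¹) since powers of r¹¹ commute with r¹¹; so |C_G(r¹¹)| ≥ |⟨r¹¹⟩| = 16.
By orbit–stabilizer, |C_G(r¹¹)| = |G| / |conj. class of r¹¹| = 32 / 2 = 16.
The 16 elements commuting with r¹¹ are {e, r, r², r³, r⁴, r⁵, r⁶, r⁷, r⁸, r⁹, r¹⁰, r¹¹, r¹², r¹³, r¹⁴, r¹⁵}.

Answer: {e, r, r², r³, r⁴, r⁵, r⁶, r⁷, r⁸, r⁹, r¹⁰, r¹¹, r¹², r¹³, r¹⁴, r¹⁵}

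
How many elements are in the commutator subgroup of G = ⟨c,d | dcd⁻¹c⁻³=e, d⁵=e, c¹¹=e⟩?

G' = [G, G] is generated by all commutators. The generator-pair commutators are: [c, d] = c⁹.
The subgroup they normally generate is {e, c, c², c³, c⁴, c⁵, c⁶, c⁷, c⁸, c⁹, c¹⁰}, of order 11.
Check: |G/G'| = 55/11 = 5 is the order of the abelianisation.

Answer: 11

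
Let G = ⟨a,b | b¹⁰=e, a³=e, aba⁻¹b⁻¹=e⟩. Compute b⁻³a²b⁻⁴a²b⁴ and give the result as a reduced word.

Multiply left to right, reducing at each step:
  (b⁷) · a² = a²b⁷
  (a²b⁷) · b⁻⁴ = a²b³
  (a²b³) · a² = ab³
  (ab³) · b⁴ = ab⁷

Answer: ab⁷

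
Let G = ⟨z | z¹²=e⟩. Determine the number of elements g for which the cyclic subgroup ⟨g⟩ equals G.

G is cyclic of order 12. An element generates G iff its order is 12, and a cyclic group of order 12 has exactly φ(12) = 4 such elements.

Answer: 4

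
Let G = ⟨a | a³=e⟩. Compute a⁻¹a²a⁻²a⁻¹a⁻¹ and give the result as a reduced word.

Multiply left to right, reducing at each step:
  (a²) · a² = a
  a · a⁻² = a²
  (a²) · a⁻¹ = a
  a · a⁻¹ = e

Answer: e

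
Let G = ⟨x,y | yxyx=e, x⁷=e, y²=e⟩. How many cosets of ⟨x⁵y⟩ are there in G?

First find ord(x⁵y) by computing successive powers:
  (x⁵y)¹ = x⁵y, (x⁵y)² = e.
So |⟨x⁵y⟩| = ord(x⁵y) = 2. With |G| = 14, by Lagrange [G : ⟨x⁵y⟩] = 14/2 = 7.

Answer: 7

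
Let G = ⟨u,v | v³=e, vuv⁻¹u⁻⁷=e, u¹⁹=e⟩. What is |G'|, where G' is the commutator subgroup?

G' = [G, G] is generated by all commutators. The generator-pair commutators are: [u, v] = u¹³.
The subgroup they normally generate is {e, u, u², u³, u⁴, u⁵, u⁶, u⁷, u⁸, u⁹, u¹⁰, u¹¹, u¹², u¹³, u¹⁴, u¹⁵, u¹⁶, u¹⁷, u¹⁸}, of order 19.
Check: |G/G'| = 57/19 = 3 is the order of the abelianisation.

Answer: 19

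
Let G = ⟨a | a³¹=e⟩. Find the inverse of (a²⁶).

The order of (a²⁶) is 31 (smallest k with (a²⁶)ᵏ = e), so (a²⁶)⁻¹ = (a²⁶)³⁰ = a⁵.
Check: (a²⁶) · (a⁵) → (a²⁶) · a⁵ = e, giving e as required.

Answer: a⁵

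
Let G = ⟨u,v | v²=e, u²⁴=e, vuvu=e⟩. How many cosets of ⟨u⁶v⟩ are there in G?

First find ord(u⁶v) by computing successive powers:
  (u⁶v)¹ = u⁶v, (u⁶v)² = e.
So |⟨u⁶v⟩| = ord(u⁶v) = 2. With |G| = 48, by Lagrange [G : ⟨u⁶v⟩] = 48/2 = 24.

Answer: 24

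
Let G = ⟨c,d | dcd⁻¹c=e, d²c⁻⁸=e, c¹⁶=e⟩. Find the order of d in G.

Compute successive powers until reaching e:
  d¹ = d, d² = c⁸, d³ = d⁻¹, d⁴ = e.
The smallest positive k with dᵏ = e is 4.

Answer: 4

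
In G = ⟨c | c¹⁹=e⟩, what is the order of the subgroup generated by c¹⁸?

|⟨c¹⁸⟩| equals the order of c¹⁸. Compute successive powers until reaching e:
  (c¹⁸)¹ = c¹⁸, (c¹⁸)² = c¹⁷, (c¹⁸)³ = c¹⁶, (c¹⁸)⁴ = c¹⁵, (c¹⁸)⁵ = c¹⁴, (c¹⁸)⁶ = c¹³, (c¹⁸)⁷ = c¹², (c¹⁸)⁸ = c¹¹, (c¹⁸)⁹ = c¹⁰, (c¹⁸)¹⁰ = c⁹, (c¹⁸)¹¹ = c⁸, (c¹⁸)¹² = c⁷, (c¹⁸)¹³ = c⁶, (c¹⁸)¹⁴ = c⁵, (c¹⁸)¹⁵ = c⁴, (c¹⁸)¹⁶ = c³, (c¹⁸)¹⁷ = c², (c¹⁸)¹⁸ = c, (c¹⁸)¹⁹ = e.
The smallest positive k with (c¹⁸)ᵏ = e is 19, so |⟨c¹⁸⟩| = 19.

Answer: 19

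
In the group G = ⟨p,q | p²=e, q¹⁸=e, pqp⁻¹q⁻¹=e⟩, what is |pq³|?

Compute successive powers until reaching e:
  (pq³)¹ = pq³, (pq³)² = q⁶, (pq³)³ = pq⁹, (pq³)⁴ = q¹², (pq³)⁵ = pq¹⁵, (pq³)⁶ = e.
The smallest positive k with (pq³)ᵏ = e is 6.

Answer: 6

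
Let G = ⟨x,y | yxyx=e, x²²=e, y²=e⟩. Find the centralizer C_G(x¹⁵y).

⟨x¹⁵y⟩ ⊆ C_G(x¹⁵y) since powers of x¹⁵y commute with x¹⁵y; so |C_G(x¹⁵y)| ≥ |⟨x¹⁵y⟩| = 2.
By orbit–stabilizer, |C_G(x¹⁵y)| = |G| / |conj. class of x¹⁵y| = 44 / 11 = 4.
The 4 elements commuting with x¹⁵y are {e, x¹¹, x⁴y, x¹⁵y}.

Answer: {e, x¹¹, x⁴y, x¹⁵y}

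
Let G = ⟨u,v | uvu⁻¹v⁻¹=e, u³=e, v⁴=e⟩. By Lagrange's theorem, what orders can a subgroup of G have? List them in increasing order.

|G| = 12 = 2² · 3. By Lagrange's theorem the order of any subgroup divides 12; the divisors of 12 are 1, 2, 3, 4, 6, 12.

Answer: 1, 2, 3, 4, 6, 12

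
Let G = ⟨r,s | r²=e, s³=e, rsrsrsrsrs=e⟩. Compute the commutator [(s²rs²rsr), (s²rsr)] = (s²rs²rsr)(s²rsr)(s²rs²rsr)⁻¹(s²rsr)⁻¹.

[(s²rs²rsr), (s²rsr)] = (s²rs²rsr)·(s²rsr)·(s²rs²rsr)⁻¹·(s²rsr)⁻¹.
  (s²rs²rsr) · (s²rsr) = rsrs²rsrs²r
  (rsrs²rsrs²r) · (rs²rsrs) = rsrsr
  (rsrsr) · (rs²rs) = rs²

Answer: rs²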